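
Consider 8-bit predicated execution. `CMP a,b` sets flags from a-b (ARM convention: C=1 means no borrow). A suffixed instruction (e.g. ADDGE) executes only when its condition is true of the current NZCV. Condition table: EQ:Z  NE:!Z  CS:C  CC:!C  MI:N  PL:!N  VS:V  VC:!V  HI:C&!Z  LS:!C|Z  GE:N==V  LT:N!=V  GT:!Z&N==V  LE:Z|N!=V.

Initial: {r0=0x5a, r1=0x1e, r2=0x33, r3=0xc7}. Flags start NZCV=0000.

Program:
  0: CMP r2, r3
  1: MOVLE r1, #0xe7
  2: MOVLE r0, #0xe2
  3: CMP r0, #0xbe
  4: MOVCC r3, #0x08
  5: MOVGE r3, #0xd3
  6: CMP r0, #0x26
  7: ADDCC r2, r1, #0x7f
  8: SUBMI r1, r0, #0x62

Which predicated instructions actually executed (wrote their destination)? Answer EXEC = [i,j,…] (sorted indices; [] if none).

0: ✓ CMP  NZCV=0000
1: · MOVLE
2: · MOVLE
3: ✓ CMP  NZCV=1001
4: ✓ MOVCC  r3←0x08
5: ✓ MOVGE  r3←0xd3
6: ✓ CMP  NZCV=0010
7: · ADDCC
8: · SUBMI

EXEC = [4,5]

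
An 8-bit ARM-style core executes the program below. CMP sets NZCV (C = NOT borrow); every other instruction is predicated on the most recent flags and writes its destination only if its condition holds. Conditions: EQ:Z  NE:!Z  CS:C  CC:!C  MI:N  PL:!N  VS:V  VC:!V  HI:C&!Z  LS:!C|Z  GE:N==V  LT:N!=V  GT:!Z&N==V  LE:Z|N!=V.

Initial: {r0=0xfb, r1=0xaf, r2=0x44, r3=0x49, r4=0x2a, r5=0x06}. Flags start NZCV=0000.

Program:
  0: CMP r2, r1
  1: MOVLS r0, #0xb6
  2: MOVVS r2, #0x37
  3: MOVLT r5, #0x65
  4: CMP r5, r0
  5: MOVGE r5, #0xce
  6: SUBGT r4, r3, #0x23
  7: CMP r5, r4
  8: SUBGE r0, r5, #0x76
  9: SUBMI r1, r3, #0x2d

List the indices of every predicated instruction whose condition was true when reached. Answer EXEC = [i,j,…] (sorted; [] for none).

[0] flags=1001 → (cmp)
[1] flags=1001 LS?T → r0=0xb6
[2] flags=1001 VS?T → r2=0x37
[3] flags=1001 LT?F → skip
[4] flags=0000 → (cmp)
[5] flags=0000 GE?T → r5=0xce
[6] flags=0000 GT?T → r4=0x26
[7] flags=1010 → (cmp)
[8] flags=1010 GE?F → skip
[9] flags=1010 MI?T → r1=0x1c

EXEC = [1,2,5,6,9]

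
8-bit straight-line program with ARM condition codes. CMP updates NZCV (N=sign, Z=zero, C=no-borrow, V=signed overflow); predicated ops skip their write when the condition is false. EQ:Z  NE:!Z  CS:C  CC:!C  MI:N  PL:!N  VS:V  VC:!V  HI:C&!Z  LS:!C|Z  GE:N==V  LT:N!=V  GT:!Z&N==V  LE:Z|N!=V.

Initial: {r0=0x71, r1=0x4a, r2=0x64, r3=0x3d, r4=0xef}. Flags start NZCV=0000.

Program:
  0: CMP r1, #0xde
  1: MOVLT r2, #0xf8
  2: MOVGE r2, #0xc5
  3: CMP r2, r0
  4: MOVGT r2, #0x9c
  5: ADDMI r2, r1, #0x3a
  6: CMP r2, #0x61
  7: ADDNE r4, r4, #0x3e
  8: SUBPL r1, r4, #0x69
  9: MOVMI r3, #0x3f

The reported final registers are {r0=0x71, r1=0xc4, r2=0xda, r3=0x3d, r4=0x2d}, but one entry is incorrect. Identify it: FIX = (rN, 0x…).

0: ✓ CMP  NZCV=0000
1: · MOVLT
2: ✓ MOVGE  r2←0xc5
3: ✓ CMP  NZCV=0011
4: · MOVGT
5: · ADDMI
6: ✓ CMP  NZCV=0011
7: ✓ ADDNE  r4←0x2d
8: ✓ SUBPL  r1←0xc4
9: · MOVMI

FIX = (r2, 0xc5)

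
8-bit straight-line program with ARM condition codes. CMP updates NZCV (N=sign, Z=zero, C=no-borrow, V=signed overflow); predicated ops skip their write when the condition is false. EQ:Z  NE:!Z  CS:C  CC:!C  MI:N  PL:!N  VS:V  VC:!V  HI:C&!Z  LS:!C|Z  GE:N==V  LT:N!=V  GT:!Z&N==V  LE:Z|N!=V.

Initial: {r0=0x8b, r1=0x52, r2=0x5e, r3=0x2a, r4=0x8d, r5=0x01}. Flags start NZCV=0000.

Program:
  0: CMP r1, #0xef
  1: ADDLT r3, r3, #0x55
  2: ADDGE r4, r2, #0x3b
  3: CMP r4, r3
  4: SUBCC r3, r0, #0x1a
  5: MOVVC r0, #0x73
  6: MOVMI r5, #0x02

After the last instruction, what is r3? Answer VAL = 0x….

0: ✓ CMP  NZCV=0000
1: · ADDLT
2: ✓ ADDGE  r4←0x99
3: ✓ CMP  NZCV=0011
4: · SUBCC
5: · MOVVC
6: · MOVMI

VAL = 0x2a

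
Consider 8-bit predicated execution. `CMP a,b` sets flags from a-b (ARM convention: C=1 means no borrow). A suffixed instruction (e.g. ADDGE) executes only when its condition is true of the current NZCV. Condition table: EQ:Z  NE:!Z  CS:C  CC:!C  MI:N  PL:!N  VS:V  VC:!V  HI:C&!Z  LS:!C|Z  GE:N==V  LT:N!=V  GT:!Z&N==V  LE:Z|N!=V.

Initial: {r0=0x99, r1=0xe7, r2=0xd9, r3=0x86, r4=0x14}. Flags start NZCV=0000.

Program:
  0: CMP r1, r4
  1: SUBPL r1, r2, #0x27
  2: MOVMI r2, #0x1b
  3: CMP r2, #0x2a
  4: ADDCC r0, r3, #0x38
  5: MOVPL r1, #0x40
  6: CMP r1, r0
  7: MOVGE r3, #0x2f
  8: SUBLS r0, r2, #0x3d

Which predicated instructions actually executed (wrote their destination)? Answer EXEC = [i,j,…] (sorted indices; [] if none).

[0] flags=1010 → (cmp)
[1] flags=1010 PL?F → skip
[2] flags=1010 MI?T → r2=0x1b
[3] flags=1000 → (cmp)
[4] flags=1000 CC?T → r0=0xbe
[5] flags=1000 PL?F → skip
[6] flags=0010 → (cmp)
[7] flags=0010 GE?T → r3=0x2f
[8] flags=0010 LS?F → skip

EXEC = [2,4,7]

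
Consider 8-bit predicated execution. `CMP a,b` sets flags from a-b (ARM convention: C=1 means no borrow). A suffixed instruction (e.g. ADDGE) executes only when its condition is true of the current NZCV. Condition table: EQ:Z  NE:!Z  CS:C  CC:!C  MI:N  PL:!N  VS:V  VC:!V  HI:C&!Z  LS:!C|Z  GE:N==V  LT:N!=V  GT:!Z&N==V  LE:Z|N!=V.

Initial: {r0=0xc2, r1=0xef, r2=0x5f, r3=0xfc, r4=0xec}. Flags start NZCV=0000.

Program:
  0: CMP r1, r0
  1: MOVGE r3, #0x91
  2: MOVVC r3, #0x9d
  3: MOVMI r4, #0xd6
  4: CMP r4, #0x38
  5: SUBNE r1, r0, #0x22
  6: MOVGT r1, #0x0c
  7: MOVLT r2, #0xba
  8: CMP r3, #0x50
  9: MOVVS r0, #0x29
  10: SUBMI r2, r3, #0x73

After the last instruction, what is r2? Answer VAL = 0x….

VAL = 0xba

[0] flags=0010 → (cmp)
[1] flags=0010 GE?T → r3=0x91
[2] flags=0010 VC?T → r3=0x9d
[3] flags=0010 MI?F → skip
[4] flags=1010 → (cmp)
[5] flags=1010 NE?T → r1=0xa0
[6] flags=1010 GT?F → skip
[7] flags=1010 LT?T → r2=0xba
[8] flags=0011 → (cmp)
[9] flags=0011 VS?T → r0=0x29
[10] flags=0011 MI?F → skip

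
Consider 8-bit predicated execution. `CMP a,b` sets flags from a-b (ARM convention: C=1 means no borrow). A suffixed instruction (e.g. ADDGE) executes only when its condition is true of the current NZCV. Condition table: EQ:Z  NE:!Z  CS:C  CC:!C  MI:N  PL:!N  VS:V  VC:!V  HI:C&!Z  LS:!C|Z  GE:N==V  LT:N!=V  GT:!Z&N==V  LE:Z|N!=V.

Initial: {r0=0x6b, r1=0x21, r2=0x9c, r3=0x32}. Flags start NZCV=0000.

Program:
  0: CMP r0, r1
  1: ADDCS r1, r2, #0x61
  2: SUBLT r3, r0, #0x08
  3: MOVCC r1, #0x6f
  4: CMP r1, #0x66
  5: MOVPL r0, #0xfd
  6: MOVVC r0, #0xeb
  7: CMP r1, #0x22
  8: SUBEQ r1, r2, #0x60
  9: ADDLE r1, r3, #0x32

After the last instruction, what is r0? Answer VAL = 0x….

VAL = 0xeb

0: ✓ CMP  NZCV=0010
1: ✓ ADDCS  r1←0xfd
2: · SUBLT
3: · MOVCC
4: ✓ CMP  NZCV=1010
5: · MOVPL
6: ✓ MOVVC  r0←0xeb
7: ✓ CMP  NZCV=1010
8: · SUBEQ
9: ✓ ADDLE  r1←0x64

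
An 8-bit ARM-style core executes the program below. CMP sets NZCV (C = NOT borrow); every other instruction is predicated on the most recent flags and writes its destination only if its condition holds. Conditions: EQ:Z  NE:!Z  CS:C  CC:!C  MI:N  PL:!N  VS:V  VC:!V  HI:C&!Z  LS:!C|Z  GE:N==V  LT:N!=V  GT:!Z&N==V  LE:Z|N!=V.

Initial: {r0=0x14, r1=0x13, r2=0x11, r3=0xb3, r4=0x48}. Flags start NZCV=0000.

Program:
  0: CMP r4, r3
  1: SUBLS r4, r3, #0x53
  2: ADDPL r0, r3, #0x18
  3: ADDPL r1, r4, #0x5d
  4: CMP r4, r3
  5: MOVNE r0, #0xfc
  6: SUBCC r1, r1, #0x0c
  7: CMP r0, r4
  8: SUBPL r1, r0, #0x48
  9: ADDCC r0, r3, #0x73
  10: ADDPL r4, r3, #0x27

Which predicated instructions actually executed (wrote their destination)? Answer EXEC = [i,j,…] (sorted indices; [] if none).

EXEC = [1,5,6]

0: ✓ CMP  NZCV=1001
1: ✓ SUBLS  r4←0x60
2: · ADDPL
3: · ADDPL
4: ✓ CMP  NZCV=1001
5: ✓ MOVNE  r0←0xfc
6: ✓ SUBCC  r1←0x07
7: ✓ CMP  NZCV=1010
8: · SUBPL
9: · ADDCC
10: · ADDPL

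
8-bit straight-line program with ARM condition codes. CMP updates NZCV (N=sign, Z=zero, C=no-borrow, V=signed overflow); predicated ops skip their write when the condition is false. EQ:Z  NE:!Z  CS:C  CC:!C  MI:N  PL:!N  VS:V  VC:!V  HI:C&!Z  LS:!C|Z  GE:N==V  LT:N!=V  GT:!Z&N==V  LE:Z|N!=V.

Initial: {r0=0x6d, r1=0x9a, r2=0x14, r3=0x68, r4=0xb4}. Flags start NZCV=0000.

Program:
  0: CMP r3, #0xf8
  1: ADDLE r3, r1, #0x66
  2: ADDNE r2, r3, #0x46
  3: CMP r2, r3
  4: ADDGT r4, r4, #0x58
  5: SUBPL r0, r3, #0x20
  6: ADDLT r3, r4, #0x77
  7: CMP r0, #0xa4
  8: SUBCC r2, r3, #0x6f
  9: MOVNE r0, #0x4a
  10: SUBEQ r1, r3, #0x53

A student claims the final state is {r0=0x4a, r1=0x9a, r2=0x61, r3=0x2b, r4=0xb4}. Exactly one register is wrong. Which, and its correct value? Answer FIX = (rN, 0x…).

0: ✓ CMP  NZCV=0000
1: · ADDLE
2: ✓ ADDNE  r2←0xae
3: ✓ CMP  NZCV=0011
4: · ADDGT
5: ✓ SUBPL  r0←0x48
6: ✓ ADDLT  r3←0x2b
7: ✓ CMP  NZCV=1001
8: ✓ SUBCC  r2←0xbc
9: ✓ MOVNE  r0←0x4a
10: · SUBEQ

FIX = (r2, 0xbc)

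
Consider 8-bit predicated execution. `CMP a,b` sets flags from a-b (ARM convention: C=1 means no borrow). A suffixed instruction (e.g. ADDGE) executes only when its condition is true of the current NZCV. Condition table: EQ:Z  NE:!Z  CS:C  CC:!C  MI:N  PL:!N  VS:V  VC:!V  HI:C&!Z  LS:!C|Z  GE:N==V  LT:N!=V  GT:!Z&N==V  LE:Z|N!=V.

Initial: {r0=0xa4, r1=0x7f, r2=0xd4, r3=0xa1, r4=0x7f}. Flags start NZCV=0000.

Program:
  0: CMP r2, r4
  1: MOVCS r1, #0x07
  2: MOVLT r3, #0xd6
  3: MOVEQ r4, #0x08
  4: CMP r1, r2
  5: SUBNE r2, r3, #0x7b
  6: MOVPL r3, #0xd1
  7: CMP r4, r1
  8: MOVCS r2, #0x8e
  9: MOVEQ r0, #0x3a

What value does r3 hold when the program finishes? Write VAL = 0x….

0: ✓ CMP  NZCV=0011
1: ✓ MOVCS  r1←0x07
2: ✓ MOVLT  r3←0xd6
3: · MOVEQ
4: ✓ CMP  NZCV=0000
5: ✓ SUBNE  r2←0x5b
6: ✓ MOVPL  r3←0xd1
7: ✓ CMP  NZCV=0010
8: ✓ MOVCS  r2←0x8e
9: · MOVEQ

VAL = 0xd1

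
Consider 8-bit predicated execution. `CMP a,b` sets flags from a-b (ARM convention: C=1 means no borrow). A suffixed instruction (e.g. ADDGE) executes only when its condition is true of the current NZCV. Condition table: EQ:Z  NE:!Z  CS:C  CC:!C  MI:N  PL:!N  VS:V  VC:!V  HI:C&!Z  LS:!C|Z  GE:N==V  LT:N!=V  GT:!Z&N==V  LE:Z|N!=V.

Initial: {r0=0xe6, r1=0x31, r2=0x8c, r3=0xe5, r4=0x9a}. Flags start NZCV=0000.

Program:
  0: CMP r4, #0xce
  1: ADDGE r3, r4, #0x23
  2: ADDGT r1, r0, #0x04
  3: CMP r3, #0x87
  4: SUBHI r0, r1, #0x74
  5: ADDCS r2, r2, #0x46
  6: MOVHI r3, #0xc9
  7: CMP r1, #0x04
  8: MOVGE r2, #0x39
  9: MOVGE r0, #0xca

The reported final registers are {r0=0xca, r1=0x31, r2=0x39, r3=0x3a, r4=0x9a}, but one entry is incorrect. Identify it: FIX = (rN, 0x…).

[0] flags=1000 → (cmp)
[1] flags=1000 GE?F → skip
[2] flags=1000 GT?F → skip
[3] flags=0010 → (cmp)
[4] flags=0010 HI?T → r0=0xbd
[5] flags=0010 CS?T → r2=0xd2
[6] flags=0010 HI?T → r3=0xc9
[7] flags=0010 → (cmp)
[8] flags=0010 GE?T → r2=0x39
[9] flags=0010 GE?T → r0=0xca

FIX = (r3, 0xc9)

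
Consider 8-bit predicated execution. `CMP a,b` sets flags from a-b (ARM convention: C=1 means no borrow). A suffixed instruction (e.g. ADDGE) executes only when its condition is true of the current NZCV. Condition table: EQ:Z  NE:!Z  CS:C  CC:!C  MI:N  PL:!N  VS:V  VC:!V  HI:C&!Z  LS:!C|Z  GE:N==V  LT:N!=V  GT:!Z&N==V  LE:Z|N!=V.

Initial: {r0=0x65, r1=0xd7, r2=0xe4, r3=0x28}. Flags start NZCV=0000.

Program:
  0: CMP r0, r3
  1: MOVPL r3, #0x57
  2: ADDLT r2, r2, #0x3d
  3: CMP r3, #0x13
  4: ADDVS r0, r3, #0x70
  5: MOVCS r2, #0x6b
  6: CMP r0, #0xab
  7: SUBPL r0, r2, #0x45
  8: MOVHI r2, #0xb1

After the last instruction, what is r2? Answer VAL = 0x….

VAL = 0x6b

[0] flags=0010 → (cmp)
[1] flags=0010 PL?T → r3=0x57
[2] flags=0010 LT?F → skip
[3] flags=0010 → (cmp)
[4] flags=0010 VS?F → skip
[5] flags=0010 CS?T → r2=0x6b
[6] flags=1001 → (cmp)
[7] flags=1001 PL?F → skip
[8] flags=1001 HI?F → skip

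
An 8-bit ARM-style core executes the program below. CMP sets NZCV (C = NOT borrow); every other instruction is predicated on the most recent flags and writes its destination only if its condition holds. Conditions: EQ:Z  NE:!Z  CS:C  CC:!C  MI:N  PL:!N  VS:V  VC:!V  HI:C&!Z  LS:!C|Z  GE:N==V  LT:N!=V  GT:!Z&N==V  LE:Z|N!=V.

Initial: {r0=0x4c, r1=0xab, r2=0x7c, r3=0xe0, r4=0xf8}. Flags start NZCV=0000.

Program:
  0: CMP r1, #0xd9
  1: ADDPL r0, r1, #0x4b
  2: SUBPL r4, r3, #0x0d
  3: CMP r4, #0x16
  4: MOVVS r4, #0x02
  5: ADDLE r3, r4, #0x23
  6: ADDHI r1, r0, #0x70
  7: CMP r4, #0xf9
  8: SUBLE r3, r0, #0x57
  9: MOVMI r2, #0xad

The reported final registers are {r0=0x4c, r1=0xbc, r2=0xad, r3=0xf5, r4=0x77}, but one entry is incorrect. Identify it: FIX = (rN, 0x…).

[0] flags=1000 → (cmp)
[1] flags=1000 PL?F → skip
[2] flags=1000 PL?F → skip
[3] flags=1010 → (cmp)
[4] flags=1010 VS?F → skip
[5] flags=1010 LE?T → r3=0x1b
[6] flags=1010 HI?T → r1=0xbc
[7] flags=1000 → (cmp)
[8] flags=1000 LE?T → r3=0xf5
[9] flags=1000 MI?T → r2=0xad

FIX = (r4, 0xf8)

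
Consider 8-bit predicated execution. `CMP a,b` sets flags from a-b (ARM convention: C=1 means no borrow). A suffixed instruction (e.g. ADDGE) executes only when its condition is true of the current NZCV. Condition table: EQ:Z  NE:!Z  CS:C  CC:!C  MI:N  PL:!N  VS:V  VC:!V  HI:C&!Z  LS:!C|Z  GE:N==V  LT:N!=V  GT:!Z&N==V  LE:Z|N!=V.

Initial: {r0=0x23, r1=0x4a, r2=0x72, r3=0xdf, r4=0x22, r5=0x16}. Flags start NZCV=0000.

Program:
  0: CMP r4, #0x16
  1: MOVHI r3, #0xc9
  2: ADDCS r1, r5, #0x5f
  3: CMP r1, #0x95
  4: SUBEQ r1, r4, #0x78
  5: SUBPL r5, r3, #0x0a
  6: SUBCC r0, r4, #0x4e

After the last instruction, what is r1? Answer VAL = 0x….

VAL = 0x75

0: ✓ CMP  NZCV=0010
1: ✓ MOVHI  r3←0xc9
2: ✓ ADDCS  r1←0x75
3: ✓ CMP  NZCV=1001
4: · SUBEQ
5: · SUBPL
6: ✓ SUBCC  r0←0xd4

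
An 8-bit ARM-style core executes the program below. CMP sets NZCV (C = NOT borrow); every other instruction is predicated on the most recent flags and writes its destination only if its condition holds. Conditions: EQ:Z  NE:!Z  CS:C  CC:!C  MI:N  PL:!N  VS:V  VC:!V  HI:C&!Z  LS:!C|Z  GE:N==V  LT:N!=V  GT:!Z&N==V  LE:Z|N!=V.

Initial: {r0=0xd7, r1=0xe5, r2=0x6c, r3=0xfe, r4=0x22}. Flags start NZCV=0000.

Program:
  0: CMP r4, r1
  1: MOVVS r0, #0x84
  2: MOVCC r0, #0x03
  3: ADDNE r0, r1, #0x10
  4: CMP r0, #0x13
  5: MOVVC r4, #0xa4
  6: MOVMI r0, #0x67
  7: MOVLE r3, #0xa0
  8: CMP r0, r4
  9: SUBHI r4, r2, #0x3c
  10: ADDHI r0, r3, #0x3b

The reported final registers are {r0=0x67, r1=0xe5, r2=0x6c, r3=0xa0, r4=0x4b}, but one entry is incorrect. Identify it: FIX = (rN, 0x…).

FIX = (r4, 0xa4)

[0] flags=0000 → (cmp)
[1] flags=0000 VS?F → skip
[2] flags=0000 CC?T → r0=0x03
[3] flags=0000 NE?T → r0=0xf5
[4] flags=1010 → (cmp)
[5] flags=1010 VC?T → r4=0xa4
[6] flags=1010 MI?T → r0=0x67
[7] flags=1010 LE?T → r3=0xa0
[8] flags=1001 → (cmp)
[9] flags=1001 HI?F → skip
[10] flags=1001 HI?F → skip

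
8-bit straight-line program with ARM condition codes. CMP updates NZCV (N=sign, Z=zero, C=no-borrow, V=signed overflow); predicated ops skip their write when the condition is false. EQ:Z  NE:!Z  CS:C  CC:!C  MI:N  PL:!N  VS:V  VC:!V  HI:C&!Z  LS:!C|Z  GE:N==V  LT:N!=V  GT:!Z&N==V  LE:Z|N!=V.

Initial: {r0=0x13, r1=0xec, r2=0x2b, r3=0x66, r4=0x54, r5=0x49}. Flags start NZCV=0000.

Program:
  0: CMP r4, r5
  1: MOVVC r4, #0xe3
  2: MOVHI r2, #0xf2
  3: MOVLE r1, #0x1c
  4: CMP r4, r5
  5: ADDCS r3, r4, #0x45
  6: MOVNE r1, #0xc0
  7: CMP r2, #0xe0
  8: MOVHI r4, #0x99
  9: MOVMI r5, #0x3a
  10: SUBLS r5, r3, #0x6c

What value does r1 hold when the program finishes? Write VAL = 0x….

VAL = 0xc0

[0] flags=0010 → (cmp)
[1] flags=0010 VC?T → r4=0xe3
[2] flags=0010 HI?T → r2=0xf2
[3] flags=0010 LE?F → skip
[4] flags=1010 → (cmp)
[5] flags=1010 CS?T → r3=0x28
[6] flags=1010 NE?T → r1=0xc0
[7] flags=0010 → (cmp)
[8] flags=0010 HI?T → r4=0x99
[9] flags=0010 MI?F → skip
[10] flags=0010 LS?F → skip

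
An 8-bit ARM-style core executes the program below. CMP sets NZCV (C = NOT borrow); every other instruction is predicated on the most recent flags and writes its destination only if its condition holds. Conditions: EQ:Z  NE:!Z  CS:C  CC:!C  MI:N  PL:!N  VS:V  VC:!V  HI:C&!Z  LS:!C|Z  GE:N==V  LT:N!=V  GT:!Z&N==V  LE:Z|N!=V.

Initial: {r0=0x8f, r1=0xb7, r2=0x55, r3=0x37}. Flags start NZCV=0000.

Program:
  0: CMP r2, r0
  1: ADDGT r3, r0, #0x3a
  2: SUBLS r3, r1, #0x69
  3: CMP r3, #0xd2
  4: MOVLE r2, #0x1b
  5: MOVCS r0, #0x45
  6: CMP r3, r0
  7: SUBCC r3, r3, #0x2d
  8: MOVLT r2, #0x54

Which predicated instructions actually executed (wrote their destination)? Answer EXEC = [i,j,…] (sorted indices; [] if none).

0: ✓ CMP  NZCV=1001
1: ✓ ADDGT  r3←0xc9
2: ✓ SUBLS  r3←0x4e
3: ✓ CMP  NZCV=0000
4: · MOVLE
5: · MOVCS
6: ✓ CMP  NZCV=1001
7: ✓ SUBCC  r3←0x21
8: · MOVLT

EXEC = [1,2,7]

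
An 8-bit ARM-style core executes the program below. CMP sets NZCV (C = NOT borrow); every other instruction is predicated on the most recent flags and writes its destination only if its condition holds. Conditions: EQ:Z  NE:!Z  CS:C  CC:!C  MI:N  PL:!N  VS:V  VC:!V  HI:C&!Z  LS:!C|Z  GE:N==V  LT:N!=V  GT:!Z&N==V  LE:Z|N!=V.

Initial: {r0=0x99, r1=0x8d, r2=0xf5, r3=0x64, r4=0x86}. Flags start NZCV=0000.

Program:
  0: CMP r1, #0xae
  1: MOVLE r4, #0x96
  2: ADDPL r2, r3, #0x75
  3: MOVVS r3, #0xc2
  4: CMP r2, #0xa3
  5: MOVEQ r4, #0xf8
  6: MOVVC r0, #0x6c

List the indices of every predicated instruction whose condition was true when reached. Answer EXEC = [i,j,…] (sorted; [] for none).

0: ✓ CMP  NZCV=1000
1: ✓ MOVLE  r4←0x96
2: · ADDPL
3: · MOVVS
4: ✓ CMP  NZCV=0010
5: · MOVEQ
6: ✓ MOVVC  r0←0x6c

EXEC = [1,6]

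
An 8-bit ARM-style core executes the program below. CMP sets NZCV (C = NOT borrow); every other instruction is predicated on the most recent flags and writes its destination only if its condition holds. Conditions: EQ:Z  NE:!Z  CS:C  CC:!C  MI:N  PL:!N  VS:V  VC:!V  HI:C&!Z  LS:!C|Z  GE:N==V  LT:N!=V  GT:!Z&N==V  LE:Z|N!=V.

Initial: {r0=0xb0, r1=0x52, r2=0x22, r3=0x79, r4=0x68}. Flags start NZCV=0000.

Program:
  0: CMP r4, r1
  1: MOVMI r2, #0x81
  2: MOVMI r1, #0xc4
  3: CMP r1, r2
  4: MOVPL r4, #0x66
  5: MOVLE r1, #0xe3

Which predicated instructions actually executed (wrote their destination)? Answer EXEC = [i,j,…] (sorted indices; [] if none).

[0] flags=0010 → (cmp)
[1] flags=0010 MI?F → skip
[2] flags=0010 MI?F → skip
[3] flags=0010 → (cmp)
[4] flags=0010 PL?T → r4=0x66
[5] flags=0010 LE?F → skip

EXEC = [4]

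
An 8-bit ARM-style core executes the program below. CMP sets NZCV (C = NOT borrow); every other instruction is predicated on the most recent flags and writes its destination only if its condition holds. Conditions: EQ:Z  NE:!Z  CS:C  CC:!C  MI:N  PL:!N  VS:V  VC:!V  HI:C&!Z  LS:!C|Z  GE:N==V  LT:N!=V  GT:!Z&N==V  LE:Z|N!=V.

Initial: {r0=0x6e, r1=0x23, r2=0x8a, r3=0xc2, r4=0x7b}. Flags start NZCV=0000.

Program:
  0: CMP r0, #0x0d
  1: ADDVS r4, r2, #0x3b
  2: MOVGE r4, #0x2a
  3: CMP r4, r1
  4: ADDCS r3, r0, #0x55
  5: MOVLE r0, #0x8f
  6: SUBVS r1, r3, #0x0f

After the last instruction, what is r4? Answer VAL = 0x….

VAL = 0x2a

0: ✓ CMP  NZCV=0010
1: · ADDVS
2: ✓ MOVGE  r4←0x2a
3: ✓ CMP  NZCV=0010
4: ✓ ADDCS  r3←0xc3
5: · MOVLE
6: · SUBVS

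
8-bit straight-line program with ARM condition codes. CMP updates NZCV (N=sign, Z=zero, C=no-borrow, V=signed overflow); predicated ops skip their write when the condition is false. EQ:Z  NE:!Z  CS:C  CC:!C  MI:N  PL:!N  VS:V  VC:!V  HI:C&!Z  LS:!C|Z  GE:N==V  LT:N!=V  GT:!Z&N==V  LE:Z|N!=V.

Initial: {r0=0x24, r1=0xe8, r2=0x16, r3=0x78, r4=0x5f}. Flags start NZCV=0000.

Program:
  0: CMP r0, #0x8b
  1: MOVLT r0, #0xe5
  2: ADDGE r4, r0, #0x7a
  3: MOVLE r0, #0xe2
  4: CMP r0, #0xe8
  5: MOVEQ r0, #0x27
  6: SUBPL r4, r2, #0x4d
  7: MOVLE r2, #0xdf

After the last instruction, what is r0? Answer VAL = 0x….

VAL = 0x24

0: ✓ CMP  NZCV=1001
1: · MOVLT
2: ✓ ADDGE  r4←0x9e
3: · MOVLE
4: ✓ CMP  NZCV=0000
5: · MOVEQ
6: ✓ SUBPL  r4←0xc9
7: · MOVLE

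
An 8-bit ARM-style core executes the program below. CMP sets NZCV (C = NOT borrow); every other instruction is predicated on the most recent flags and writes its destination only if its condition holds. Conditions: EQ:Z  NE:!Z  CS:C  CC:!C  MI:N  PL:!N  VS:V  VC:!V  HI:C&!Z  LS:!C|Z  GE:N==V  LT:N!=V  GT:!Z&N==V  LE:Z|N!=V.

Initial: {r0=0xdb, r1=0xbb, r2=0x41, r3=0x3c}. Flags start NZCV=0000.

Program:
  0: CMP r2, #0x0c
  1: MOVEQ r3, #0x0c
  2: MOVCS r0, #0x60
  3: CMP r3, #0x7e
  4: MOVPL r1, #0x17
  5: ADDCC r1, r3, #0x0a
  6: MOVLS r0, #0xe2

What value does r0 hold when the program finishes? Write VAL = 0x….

[0] flags=0010 → (cmp)
[1] flags=0010 EQ?F → skip
[2] flags=0010 CS?T → r0=0x60
[3] flags=1000 → (cmp)
[4] flags=1000 PL?F → skip
[5] flags=1000 CC?T → r1=0x46
[6] flags=1000 LS?T → r0=0xe2

VAL = 0xe2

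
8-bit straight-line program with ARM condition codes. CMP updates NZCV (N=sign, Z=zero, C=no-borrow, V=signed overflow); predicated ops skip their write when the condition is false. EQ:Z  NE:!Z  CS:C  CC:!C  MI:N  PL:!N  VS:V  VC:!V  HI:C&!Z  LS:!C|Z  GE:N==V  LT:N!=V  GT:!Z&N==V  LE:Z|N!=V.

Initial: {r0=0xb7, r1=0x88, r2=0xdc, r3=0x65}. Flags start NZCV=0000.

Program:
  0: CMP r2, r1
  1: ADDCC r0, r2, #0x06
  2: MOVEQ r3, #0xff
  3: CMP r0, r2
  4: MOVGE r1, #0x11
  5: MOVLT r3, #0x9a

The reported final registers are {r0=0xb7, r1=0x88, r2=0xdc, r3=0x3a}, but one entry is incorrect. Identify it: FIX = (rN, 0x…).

[0] flags=0010 → (cmp)
[1] flags=0010 CC?F → skip
[2] flags=0010 EQ?F → skip
[3] flags=1000 → (cmp)
[4] flags=1000 GE?F → skip
[5] flags=1000 LT?T → r3=0x9a

FIX = (r3, 0x9a)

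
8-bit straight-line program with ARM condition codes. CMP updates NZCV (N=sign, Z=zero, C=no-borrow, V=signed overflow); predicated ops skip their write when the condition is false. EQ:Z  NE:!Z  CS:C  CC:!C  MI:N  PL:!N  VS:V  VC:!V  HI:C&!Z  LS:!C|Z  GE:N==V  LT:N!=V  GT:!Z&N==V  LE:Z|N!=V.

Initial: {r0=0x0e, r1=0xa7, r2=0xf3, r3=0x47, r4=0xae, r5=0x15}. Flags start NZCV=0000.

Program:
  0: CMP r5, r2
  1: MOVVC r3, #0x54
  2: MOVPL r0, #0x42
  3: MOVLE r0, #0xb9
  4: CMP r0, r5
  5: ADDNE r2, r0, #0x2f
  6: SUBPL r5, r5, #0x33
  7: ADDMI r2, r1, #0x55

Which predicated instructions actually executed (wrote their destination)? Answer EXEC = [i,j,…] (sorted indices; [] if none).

EXEC = [1,2,5,6]

0: ✓ CMP  NZCV=0000
1: ✓ MOVVC  r3←0x54
2: ✓ MOVPL  r0←0x42
3: · MOVLE
4: ✓ CMP  NZCV=0010
5: ✓ ADDNE  r2←0x71
6: ✓ SUBPL  r5←0xe2
7: · ADDMI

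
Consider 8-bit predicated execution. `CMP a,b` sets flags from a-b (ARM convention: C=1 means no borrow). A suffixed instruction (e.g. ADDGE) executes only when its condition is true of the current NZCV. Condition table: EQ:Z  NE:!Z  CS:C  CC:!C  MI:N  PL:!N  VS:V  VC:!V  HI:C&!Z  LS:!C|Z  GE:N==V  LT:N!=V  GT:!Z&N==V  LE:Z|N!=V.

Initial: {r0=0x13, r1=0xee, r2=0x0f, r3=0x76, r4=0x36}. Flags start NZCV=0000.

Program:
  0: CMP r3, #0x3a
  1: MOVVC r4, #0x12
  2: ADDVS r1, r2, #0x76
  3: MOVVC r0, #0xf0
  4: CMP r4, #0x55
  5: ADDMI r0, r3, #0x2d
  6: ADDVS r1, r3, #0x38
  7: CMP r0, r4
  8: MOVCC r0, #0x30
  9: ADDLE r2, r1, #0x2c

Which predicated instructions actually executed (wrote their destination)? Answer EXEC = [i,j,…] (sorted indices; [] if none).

[0] flags=0010 → (cmp)
[1] flags=0010 VC?T → r4=0x12
[2] flags=0010 VS?F → skip
[3] flags=0010 VC?T → r0=0xf0
[4] flags=1000 → (cmp)
[5] flags=1000 MI?T → r0=0xa3
[6] flags=1000 VS?F → skip
[7] flags=1010 → (cmp)
[8] flags=1010 CC?F → skip
[9] flags=1010 LE?T → r2=0x1a

EXEC = [1,3,5,9]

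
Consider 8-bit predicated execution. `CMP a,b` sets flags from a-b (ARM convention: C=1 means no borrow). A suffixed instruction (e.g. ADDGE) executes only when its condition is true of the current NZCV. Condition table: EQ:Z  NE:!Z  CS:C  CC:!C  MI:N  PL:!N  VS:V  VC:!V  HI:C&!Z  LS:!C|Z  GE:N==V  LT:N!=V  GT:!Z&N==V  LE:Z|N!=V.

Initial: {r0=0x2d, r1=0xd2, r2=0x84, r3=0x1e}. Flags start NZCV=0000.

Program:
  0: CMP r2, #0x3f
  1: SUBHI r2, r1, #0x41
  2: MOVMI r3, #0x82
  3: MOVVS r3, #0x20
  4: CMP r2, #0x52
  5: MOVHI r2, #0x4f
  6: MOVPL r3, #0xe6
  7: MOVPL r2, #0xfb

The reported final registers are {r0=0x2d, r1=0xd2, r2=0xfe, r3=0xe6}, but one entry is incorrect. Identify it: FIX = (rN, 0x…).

FIX = (r2, 0xfb)

[0] flags=0011 → (cmp)
[1] flags=0011 HI?T → r2=0x91
[2] flags=0011 MI?F → skip
[3] flags=0011 VS?T → r3=0x20
[4] flags=0011 → (cmp)
[5] flags=0011 HI?T → r2=0x4f
[6] flags=0011 PL?T → r3=0xe6
[7] flags=0011 PL?T → r2=0xfb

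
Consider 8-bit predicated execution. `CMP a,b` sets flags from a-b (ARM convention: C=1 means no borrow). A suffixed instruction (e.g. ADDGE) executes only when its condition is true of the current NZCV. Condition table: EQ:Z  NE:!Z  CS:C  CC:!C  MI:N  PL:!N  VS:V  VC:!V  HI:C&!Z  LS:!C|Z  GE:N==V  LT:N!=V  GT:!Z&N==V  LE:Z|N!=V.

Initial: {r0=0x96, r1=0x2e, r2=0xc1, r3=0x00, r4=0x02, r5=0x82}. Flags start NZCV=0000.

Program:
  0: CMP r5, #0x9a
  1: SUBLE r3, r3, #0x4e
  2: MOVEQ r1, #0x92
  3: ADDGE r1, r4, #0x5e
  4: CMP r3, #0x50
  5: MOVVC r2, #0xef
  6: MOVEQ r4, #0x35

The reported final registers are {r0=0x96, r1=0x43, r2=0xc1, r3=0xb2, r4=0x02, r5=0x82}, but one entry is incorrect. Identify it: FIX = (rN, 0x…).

0: ✓ CMP  NZCV=1000
1: ✓ SUBLE  r3←0xb2
2: · MOVEQ
3: · ADDGE
4: ✓ CMP  NZCV=0011
5: · MOVVC
6: · MOVEQ

FIX = (r1, 0x2e)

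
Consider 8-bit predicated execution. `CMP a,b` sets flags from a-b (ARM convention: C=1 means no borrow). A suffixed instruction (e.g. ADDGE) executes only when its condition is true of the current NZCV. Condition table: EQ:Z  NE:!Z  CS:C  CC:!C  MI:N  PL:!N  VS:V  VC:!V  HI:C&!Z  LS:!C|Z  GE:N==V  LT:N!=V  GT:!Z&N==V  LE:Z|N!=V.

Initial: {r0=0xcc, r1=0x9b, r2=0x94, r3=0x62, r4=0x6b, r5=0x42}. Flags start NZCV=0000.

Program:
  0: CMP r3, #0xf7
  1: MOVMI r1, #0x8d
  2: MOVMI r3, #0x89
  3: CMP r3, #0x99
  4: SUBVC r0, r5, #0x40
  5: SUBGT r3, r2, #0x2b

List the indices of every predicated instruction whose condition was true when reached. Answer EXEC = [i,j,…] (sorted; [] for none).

[0] flags=0000 → (cmp)
[1] flags=0000 MI?F → skip
[2] flags=0000 MI?F → skip
[3] flags=1001 → (cmp)
[4] flags=1001 VC?F → skip
[5] flags=1001 GT?T → r3=0x69

EXEC = [5]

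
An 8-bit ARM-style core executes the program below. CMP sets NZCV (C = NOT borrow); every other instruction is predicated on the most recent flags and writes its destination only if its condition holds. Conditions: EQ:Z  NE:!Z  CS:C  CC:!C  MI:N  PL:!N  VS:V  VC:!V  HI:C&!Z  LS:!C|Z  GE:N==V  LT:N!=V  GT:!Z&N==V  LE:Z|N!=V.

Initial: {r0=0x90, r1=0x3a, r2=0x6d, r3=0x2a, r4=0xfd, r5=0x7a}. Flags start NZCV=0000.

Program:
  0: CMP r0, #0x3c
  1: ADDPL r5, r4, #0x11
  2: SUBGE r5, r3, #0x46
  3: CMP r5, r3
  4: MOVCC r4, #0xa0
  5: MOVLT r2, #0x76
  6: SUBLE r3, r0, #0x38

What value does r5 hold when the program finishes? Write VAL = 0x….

VAL = 0x0e

0: ✓ CMP  NZCV=0011
1: ✓ ADDPL  r5←0x0e
2: · SUBGE
3: ✓ CMP  NZCV=1000
4: ✓ MOVCC  r4←0xa0
5: ✓ MOVLT  r2←0x76
6: ✓ SUBLE  r3←0x58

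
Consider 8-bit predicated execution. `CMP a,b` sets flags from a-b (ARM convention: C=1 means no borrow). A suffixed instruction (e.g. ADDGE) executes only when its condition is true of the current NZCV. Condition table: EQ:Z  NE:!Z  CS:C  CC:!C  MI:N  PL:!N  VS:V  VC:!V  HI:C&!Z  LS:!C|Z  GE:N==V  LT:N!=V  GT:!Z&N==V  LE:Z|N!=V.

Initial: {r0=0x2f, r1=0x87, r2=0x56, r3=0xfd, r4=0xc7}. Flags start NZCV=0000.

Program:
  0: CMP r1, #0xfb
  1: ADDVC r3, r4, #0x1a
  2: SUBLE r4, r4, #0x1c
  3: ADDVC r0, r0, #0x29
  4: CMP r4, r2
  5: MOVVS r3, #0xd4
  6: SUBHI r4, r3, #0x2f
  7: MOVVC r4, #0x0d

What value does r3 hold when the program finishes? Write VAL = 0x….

VAL = 0xd4

[0] flags=1000 → (cmp)
[1] flags=1000 VC?T → r3=0xe1
[2] flags=1000 LE?T → r4=0xab
[3] flags=1000 VC?T → r0=0x58
[4] flags=0011 → (cmp)
[5] flags=0011 VS?T → r3=0xd4
[6] flags=0011 HI?T → r4=0xa5
[7] flags=0011 VC?F → skip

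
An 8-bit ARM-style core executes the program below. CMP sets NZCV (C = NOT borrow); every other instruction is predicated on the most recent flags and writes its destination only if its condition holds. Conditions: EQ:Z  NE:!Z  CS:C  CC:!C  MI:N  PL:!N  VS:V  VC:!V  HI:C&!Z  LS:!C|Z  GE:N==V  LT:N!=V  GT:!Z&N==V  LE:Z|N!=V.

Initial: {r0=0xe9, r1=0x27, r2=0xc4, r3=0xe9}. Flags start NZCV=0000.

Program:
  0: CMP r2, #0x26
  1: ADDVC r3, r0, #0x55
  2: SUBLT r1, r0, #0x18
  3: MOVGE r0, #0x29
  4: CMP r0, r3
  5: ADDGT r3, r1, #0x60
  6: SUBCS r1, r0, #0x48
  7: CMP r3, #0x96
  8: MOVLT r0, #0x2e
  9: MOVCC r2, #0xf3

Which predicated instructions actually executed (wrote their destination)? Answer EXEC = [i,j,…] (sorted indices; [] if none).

[0] flags=1010 → (cmp)
[1] flags=1010 VC?T → r3=0x3e
[2] flags=1010 LT?T → r1=0xd1
[3] flags=1010 GE?F → skip
[4] flags=1010 → (cmp)
[5] flags=1010 GT?F → skip
[6] flags=1010 CS?T → r1=0xa1
[7] flags=1001 → (cmp)
[8] flags=1001 LT?F → skip
[9] flags=1001 CC?T → r2=0xf3

EXEC = [1,2,6,9]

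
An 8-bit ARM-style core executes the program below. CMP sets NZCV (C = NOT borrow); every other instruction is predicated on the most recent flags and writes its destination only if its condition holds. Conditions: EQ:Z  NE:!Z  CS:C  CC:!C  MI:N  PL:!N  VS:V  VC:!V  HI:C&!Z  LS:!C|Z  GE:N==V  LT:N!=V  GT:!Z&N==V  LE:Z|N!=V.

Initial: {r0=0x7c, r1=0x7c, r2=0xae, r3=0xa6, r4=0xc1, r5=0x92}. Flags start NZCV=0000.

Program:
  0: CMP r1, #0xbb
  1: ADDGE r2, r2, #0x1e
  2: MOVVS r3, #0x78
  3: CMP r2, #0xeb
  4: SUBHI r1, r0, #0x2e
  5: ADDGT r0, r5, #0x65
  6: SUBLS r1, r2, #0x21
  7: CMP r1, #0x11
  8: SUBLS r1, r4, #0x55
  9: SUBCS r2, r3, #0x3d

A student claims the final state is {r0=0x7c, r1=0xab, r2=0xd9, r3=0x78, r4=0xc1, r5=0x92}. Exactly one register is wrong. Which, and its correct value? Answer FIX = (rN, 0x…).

[0] flags=1001 → (cmp)
[1] flags=1001 GE?T → r2=0xcc
[2] flags=1001 VS?T → r3=0x78
[3] flags=1000 → (cmp)
[4] flags=1000 HI?F → skip
[5] flags=1000 GT?F → skip
[6] flags=1000 LS?T → r1=0xab
[7] flags=1010 → (cmp)
[8] flags=1010 LS?F → skip
[9] flags=1010 CS?T → r2=0x3b

FIX = (r2, 0x3b)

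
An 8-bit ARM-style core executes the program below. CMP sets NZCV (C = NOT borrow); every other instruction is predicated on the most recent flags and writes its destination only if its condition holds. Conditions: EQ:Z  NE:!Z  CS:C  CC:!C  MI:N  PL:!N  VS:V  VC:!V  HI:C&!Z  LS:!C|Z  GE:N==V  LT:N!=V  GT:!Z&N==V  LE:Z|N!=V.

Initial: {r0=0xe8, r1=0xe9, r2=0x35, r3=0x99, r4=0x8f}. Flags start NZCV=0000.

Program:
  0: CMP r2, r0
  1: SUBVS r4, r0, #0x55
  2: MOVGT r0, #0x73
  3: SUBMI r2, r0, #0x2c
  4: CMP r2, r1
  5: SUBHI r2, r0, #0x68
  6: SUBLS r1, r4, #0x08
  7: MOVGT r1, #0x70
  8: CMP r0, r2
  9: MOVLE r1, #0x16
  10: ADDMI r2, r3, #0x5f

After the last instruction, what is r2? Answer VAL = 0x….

VAL = 0x35

[0] flags=0000 → (cmp)
[1] flags=0000 VS?F → skip
[2] flags=0000 GT?T → r0=0x73
[3] flags=0000 MI?F → skip
[4] flags=0000 → (cmp)
[5] flags=0000 HI?F → skip
[6] flags=0000 LS?T → r1=0x87
[7] flags=0000 GT?T → r1=0x70
[8] flags=0010 → (cmp)
[9] flags=0010 LE?F → skip
[10] flags=0010 MI?F → skip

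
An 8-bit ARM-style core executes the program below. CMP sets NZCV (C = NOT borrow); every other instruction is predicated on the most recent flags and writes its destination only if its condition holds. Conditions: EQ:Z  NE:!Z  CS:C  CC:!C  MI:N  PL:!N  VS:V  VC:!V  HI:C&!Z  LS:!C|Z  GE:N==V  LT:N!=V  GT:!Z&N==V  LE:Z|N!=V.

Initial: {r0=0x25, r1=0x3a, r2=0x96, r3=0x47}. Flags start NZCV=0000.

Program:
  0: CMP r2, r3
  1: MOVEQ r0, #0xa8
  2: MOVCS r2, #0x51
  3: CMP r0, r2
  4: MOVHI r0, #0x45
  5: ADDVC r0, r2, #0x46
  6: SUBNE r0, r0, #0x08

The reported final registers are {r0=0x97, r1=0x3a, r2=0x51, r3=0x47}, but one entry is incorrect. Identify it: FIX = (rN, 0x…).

FIX = (r0, 0x8f)

[0] flags=0011 → (cmp)
[1] flags=0011 EQ?F → skip
[2] flags=0011 CS?T → r2=0x51
[3] flags=1000 → (cmp)
[4] flags=1000 HI?F → skip
[5] flags=1000 VC?T → r0=0x97
[6] flags=1000 NE?T → r0=0x8f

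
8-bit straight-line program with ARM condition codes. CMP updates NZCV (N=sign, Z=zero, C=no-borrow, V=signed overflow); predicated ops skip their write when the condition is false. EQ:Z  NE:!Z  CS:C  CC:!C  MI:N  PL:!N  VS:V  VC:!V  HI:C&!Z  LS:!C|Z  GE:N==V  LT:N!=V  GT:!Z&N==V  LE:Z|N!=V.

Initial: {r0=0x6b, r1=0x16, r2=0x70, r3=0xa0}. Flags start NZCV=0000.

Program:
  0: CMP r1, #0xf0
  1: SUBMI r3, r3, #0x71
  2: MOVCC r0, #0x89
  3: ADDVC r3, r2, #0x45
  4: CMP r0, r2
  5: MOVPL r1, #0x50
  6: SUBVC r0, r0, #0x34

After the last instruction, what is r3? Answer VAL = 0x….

[0] flags=0000 → (cmp)
[1] flags=0000 MI?F → skip
[2] flags=0000 CC?T → r0=0x89
[3] flags=0000 VC?T → r3=0xb5
[4] flags=0011 → (cmp)
[5] flags=0011 PL?T → r1=0x50
[6] flags=0011 VC?F → skip

VAL = 0xb5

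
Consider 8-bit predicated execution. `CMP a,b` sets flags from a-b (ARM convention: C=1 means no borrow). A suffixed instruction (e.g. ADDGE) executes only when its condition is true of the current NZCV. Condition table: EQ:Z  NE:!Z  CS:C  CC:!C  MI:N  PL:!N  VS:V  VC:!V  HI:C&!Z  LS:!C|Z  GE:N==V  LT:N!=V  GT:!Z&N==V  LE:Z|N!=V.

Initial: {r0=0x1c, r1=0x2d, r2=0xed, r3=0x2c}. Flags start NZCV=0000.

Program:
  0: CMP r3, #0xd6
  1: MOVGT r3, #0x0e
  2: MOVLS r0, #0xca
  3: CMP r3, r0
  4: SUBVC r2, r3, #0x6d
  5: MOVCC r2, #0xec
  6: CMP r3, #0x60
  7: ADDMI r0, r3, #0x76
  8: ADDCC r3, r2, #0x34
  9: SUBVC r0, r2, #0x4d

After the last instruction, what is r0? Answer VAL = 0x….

VAL = 0x9f

0: ✓ CMP  NZCV=0000
1: ✓ MOVGT  r3←0x0e
2: ✓ MOVLS  r0←0xca
3: ✓ CMP  NZCV=0000
4: ✓ SUBVC  r2←0xa1
5: ✓ MOVCC  r2←0xec
6: ✓ CMP  NZCV=1000
7: ✓ ADDMI  r0←0x84
8: ✓ ADDCC  r3←0x20
9: ✓ SUBVC  r0←0x9f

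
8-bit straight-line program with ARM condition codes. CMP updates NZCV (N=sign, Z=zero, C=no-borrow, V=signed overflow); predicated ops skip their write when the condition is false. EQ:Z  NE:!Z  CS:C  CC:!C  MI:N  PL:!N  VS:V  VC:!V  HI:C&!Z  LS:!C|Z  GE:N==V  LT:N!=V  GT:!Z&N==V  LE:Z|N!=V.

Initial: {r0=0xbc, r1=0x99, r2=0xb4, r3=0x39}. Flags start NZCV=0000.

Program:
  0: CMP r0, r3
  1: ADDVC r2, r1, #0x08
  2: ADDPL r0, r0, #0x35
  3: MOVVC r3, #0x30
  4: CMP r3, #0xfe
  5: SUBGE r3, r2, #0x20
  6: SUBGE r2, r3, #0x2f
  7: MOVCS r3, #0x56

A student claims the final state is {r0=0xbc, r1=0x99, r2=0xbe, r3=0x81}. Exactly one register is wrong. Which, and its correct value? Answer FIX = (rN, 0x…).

[0] flags=1010 → (cmp)
[1] flags=1010 VC?T → r2=0xa1
[2] flags=1010 PL?F → skip
[3] flags=1010 VC?T → r3=0x30
[4] flags=0000 → (cmp)
[5] flags=0000 GE?T → r3=0x81
[6] flags=0000 GE?T → r2=0x52
[7] flags=0000 CS?F → skip

FIX = (r2, 0x52)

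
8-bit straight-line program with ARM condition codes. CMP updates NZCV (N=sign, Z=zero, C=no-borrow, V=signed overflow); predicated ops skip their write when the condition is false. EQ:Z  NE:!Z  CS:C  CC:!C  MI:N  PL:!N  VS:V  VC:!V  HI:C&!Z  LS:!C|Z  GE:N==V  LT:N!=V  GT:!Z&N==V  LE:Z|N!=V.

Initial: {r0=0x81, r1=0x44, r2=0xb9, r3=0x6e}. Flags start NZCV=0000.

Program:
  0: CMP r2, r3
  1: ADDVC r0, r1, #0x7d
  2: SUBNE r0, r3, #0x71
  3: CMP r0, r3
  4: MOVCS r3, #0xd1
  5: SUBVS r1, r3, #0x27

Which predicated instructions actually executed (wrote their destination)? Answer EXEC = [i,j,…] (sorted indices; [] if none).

EXEC = [2,4]

[0] flags=0011 → (cmp)
[1] flags=0011 VC?F → skip
[2] flags=0011 NE?T → r0=0xfd
[3] flags=1010 → (cmp)
[4] flags=1010 CS?T → r3=0xd1
[5] flags=1010 VS?F → skip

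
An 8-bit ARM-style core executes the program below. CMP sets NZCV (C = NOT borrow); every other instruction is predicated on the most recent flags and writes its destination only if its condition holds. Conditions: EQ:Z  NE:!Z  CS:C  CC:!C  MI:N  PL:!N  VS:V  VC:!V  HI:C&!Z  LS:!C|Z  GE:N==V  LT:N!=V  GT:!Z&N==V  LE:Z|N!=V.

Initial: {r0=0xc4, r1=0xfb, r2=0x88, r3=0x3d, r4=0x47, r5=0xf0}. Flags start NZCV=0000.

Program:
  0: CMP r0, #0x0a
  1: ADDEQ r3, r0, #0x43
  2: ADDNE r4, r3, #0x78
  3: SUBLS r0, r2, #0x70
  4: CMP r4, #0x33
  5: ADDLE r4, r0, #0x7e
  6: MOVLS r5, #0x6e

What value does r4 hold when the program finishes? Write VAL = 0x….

VAL = 0x42

[0] flags=1010 → (cmp)
[1] flags=1010 EQ?F → skip
[2] flags=1010 NE?T → r4=0xb5
[3] flags=1010 LS?F → skip
[4] flags=1010 → (cmp)
[5] flags=1010 LE?T → r4=0x42
[6] flags=1010 LS?F → skip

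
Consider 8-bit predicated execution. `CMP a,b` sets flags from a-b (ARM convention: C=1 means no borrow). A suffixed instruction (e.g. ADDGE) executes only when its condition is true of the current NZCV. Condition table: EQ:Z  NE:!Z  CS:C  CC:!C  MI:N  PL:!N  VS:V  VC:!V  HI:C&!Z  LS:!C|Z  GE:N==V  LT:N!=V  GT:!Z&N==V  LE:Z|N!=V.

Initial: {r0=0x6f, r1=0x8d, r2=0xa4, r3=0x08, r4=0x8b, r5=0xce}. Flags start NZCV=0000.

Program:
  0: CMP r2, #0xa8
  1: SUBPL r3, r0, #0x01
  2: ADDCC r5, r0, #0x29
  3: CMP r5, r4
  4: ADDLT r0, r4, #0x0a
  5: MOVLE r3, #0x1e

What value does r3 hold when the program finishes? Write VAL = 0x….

0: ✓ CMP  NZCV=1000
1: · SUBPL
2: ✓ ADDCC  r5←0x98
3: ✓ CMP  NZCV=0010
4: · ADDLT
5: · MOVLE

VAL = 0x08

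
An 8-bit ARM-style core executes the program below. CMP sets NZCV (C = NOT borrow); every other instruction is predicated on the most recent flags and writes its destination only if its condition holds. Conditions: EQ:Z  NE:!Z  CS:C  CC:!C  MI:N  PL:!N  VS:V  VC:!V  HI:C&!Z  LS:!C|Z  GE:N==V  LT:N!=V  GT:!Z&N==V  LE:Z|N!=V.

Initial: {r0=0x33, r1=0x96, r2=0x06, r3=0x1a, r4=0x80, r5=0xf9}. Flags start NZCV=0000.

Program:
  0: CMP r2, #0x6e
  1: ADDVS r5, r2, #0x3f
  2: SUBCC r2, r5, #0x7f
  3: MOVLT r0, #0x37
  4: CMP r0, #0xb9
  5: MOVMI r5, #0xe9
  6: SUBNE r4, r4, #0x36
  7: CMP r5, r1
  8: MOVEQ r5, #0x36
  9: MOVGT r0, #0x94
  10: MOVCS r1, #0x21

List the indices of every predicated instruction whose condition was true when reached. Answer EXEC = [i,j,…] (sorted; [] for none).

[0] flags=1000 → (cmp)
[1] flags=1000 VS?F → skip
[2] flags=1000 CC?T → r2=0x7a
[3] flags=1000 LT?T → r0=0x37
[4] flags=0000 → (cmp)
[5] flags=0000 MI?F → skip
[6] flags=0000 NE?T → r4=0x4a
[7] flags=0010 → (cmp)
[8] flags=0010 EQ?F → skip
[9] flags=0010 GT?T → r0=0x94
[10] flags=0010 CS?T → r1=0x21

EXEC = [2,3,6,9,10]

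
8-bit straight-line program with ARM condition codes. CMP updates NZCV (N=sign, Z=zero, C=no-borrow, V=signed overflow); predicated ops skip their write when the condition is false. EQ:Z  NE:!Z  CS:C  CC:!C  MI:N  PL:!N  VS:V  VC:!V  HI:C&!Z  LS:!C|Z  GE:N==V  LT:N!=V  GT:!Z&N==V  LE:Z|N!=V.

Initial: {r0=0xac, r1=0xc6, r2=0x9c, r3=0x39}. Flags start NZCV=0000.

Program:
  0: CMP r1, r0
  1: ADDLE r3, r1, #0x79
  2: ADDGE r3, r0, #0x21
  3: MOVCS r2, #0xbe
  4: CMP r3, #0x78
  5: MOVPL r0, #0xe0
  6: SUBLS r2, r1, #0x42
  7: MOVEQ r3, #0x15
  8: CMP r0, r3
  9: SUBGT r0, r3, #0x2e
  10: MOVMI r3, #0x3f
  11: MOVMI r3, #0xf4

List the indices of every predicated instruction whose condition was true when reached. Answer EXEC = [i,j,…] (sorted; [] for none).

[0] flags=0010 → (cmp)
[1] flags=0010 LE?F → skip
[2] flags=0010 GE?T → r3=0xcd
[3] flags=0010 CS?T → r2=0xbe
[4] flags=0011 → (cmp)
[5] flags=0011 PL?T → r0=0xe0
[6] flags=0011 LS?F → skip
[7] flags=0011 EQ?F → skip
[8] flags=0010 → (cmp)
[9] flags=0010 GT?T → r0=0x9f
[10] flags=0010 MI?F → skip
[11] flags=0010 MI?F → skip

EXEC = [2,3,5,9]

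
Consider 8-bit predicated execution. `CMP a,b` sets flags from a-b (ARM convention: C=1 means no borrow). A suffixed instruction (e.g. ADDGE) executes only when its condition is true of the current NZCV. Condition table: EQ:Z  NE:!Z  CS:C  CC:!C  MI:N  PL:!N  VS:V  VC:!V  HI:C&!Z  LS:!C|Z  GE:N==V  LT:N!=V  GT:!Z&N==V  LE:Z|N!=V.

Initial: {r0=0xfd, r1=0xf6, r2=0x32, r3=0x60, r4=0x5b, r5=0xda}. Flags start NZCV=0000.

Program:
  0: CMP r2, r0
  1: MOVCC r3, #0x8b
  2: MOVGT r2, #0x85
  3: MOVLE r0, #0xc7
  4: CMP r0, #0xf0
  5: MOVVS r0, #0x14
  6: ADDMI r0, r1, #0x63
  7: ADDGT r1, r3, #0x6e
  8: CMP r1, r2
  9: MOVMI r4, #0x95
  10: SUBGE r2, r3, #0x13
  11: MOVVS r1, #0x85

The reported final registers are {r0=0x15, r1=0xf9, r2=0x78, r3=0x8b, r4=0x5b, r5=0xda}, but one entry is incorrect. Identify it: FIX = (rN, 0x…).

FIX = (r0, 0xfd)

[0] flags=0000 → (cmp)
[1] flags=0000 CC?T → r3=0x8b
[2] flags=0000 GT?T → r2=0x85
[3] flags=0000 LE?F → skip
[4] flags=0010 → (cmp)
[5] flags=0010 VS?F → skip
[6] flags=0010 MI?F → skip
[7] flags=0010 GT?T → r1=0xf9
[8] flags=0010 → (cmp)
[9] flags=0010 MI?F → skip
[10] flags=0010 GE?T → r2=0x78
[11] flags=0010 VS?F → skip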